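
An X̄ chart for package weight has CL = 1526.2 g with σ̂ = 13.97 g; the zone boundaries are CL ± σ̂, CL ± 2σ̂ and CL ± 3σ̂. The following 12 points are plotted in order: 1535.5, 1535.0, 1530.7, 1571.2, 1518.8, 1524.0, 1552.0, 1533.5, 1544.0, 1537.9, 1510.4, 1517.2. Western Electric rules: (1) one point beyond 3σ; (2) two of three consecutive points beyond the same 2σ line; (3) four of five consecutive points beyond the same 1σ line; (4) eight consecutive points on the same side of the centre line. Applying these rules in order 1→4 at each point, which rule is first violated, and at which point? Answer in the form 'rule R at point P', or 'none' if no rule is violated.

rule 1 at point 4

Zone of each point (C = within 1σ̂, B = 1σ̂–2σ̂, A = 2σ̂–3σ̂, * = beyond 3σ̂; sign = side of CL): 1:+C, 2:+C, 3:+C, 4:+*, 5:-C, 6:-C, 7:+B, 8:+C, 9:+B, 10:+C, 11:-B, 12:-C
Rule 1 (one point beyond the 3σ limits) is satisfied at point 4.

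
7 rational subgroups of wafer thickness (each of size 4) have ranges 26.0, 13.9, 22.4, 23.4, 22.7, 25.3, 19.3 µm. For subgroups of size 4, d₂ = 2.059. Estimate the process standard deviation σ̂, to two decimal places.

10.62

R̄ = (26.0 + 13.9 + 22.4 + 23.4 + 22.7 + 25.3 + 19.3) / 7 = 21.8571
σ̂ = R̄ / d₂ = 21.8571 / 2.059 = 10.6154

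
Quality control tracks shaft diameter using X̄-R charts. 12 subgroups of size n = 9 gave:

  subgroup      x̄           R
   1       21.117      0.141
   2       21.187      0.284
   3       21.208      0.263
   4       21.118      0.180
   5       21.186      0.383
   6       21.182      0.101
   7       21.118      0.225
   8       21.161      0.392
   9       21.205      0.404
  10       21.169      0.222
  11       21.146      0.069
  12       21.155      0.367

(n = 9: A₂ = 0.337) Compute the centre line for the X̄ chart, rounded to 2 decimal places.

X̄̄ = (21.117 + 21.187 + 21.208 + 21.118 + 21.186 + 21.182 + 21.118 + 21.161 + 21.205 + 21.169 + 21.146 + 21.155) / 12 = 253.9520 / 12 = 21.1627
CL = X̄̄ = 21.1627

21.16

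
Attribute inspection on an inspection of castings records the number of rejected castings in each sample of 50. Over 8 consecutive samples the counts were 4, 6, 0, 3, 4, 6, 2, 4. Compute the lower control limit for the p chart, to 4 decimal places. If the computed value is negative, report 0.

0.0000

p̄ = Σdᵢ / (k·n) = 29 / (8 × 50) = 0.07250
LCL = p̄ − 3·√(p̄(1−p̄)/n) = 0.07250 − 3 × 0.03667 = -0.03752 → 0 (negative, so LCL = 0)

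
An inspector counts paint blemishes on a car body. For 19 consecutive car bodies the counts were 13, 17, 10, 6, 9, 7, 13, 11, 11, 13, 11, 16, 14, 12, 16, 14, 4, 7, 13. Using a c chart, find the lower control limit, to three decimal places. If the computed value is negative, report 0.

c̄ = (13 + 17 + 10 + 6 + 9 + 7 + 13 + 11 + 11 + 13 + 11 + 16 + 14 + 12 + 16 + 14 + 4 + 7 + 13) / 19 = 217 / 19 = 11.4211
LCL = c̄ − 3√c̄ = 11.4211 − 3 × 3.3795 = 1.2825

1.283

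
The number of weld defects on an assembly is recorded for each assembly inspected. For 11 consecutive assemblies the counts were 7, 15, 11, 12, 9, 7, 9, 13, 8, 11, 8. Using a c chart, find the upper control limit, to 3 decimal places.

19.487

c̄ = (7 + 15 + 11 + 12 + 9 + 7 + 9 + 13 + 8 + 11 + 8) / 11 = 110 / 11 = 10.0000
UCL = c̄ + 3√c̄ = 10.0000 + 3 × √10.0000 = 10.0000 + 3 × 3.1623 = 19.4868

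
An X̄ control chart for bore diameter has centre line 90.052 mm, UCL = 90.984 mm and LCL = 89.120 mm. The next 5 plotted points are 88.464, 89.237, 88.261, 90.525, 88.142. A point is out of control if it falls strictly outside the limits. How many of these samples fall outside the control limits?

3

Compare each point to [89.120, 90.984]: sample 1 = 88.464 < LCL; sample 3 = 88.261 < LCL; sample 5 = 88.142 < LCL.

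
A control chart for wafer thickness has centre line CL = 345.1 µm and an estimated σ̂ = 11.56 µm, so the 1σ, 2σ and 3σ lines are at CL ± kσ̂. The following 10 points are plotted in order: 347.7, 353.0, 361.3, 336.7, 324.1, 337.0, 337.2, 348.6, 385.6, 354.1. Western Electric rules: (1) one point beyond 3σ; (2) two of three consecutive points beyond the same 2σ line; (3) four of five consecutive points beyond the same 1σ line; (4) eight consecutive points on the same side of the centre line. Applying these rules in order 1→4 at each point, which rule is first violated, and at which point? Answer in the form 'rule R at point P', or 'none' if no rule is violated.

Zone of each point (C = within 1σ̂, B = 1σ̂–2σ̂, A = 2σ̂–3σ̂, * = beyond 3σ̂; sign = side of CL): 1:+C, 2:+C, 3:+B, 4:-C, 5:-B, 6:-C, 7:-C, 8:+C, 9:+*, 10:+C
Rule 1 (one point beyond the 3σ limits) is satisfied at point 9.

rule 1 at point 9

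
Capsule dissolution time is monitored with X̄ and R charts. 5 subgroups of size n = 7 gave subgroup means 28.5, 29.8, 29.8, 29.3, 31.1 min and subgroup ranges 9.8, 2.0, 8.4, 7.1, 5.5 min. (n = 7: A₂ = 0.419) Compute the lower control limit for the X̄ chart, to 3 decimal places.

X̄̄ = (28.5 + 29.8 + 29.8 + 29.3 + 31.1) / 5 = 148.5000 / 5 = 29.7000
R̄ = (9.8 + 2.0 + 8.4 + 7.1 + 5.5) / 5 = 32.8000 / 5 = 6.5600
LCL = X̄̄ − A₂·R̄ = 29.7000 − 0.419 × 6.5600 = 26.9514

26.951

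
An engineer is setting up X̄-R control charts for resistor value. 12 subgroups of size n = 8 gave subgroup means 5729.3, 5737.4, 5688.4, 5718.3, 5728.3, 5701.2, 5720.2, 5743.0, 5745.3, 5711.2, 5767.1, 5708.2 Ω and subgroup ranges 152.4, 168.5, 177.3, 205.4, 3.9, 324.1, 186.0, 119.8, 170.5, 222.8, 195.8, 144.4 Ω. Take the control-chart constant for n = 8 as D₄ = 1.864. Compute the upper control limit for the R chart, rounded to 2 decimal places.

321.68

R̄ = (152.4 + 168.5 + 177.3 + 205.4 + 3.9 + 324.1 + 186.0 + 119.8 + 170.5 + 222.8 + 195.8 + 144.4) / 12 = 2070.9000 / 12 = 172.5750
UCL_R = D₄·R̄ = 1.864 × 172.5750 = 321.6798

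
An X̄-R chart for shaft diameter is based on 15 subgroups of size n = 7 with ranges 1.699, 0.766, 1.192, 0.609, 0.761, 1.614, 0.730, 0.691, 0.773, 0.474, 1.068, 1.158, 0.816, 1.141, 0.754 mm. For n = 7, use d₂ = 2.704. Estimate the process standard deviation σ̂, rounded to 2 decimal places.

0.35

R̄ = (1.699 + 0.766 + 1.192 + 0.609 + 0.761 + 1.614 + 0.730 + 0.691 + 0.773 + 0.474 + 1.068 + 1.158 + 0.816 + 1.141 + 0.754) / 15 = 0.9497
σ̂ = R̄ / d₂ = 0.9497 / 2.704 = 0.3512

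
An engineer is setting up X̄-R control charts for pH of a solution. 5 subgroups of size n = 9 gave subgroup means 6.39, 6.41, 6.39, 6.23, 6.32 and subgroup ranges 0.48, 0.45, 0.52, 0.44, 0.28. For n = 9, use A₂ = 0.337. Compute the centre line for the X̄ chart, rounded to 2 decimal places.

6.35

X̄̄ = (6.39 + 6.41 + 6.39 + 6.23 + 6.32) / 5 = 31.7400 / 5 = 6.3480
CL = X̄̄ = 6.3480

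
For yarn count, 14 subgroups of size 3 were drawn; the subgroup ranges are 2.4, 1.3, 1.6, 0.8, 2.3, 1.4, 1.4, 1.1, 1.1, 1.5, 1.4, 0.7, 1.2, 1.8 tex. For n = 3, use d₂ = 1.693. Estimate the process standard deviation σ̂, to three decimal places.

0.844

R̄ = (2.4 + 1.3 + 1.6 + 0.8 + 2.3 + 1.4 + 1.4 + 1.1 + 1.1 + 1.5 + 1.4 + 0.7 + 1.2 + 1.8) / 14 = 1.4286
σ̂ = R̄ / d₂ = 1.4286 / 1.693 = 0.8438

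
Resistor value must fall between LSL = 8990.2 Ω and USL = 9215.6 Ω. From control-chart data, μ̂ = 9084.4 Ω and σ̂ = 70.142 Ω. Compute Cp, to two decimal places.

0.54

Cp = (USL − LSL) / (6σ̂) = (9215.6 − 8990.2) / (6 × 70.142) = 225.4000 / 420.8520 = 0.5356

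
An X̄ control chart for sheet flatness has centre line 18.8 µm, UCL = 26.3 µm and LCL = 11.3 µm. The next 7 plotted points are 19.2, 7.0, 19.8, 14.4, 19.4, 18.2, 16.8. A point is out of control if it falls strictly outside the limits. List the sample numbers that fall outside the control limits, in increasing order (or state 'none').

Compare each point to [11.3, 26.3]: sample 2 = 7.0 < LCL.

2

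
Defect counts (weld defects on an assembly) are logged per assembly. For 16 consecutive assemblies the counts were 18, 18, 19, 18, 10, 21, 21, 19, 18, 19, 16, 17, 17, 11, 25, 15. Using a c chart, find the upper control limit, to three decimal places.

c̄ = (18 + 18 + 19 + 18 + 10 + 21 + 21 + 19 + 18 + 19 + 16 + 17 + 17 + 11 + 25 + 15) / 16 = 282 / 16 = 17.6250
UCL = c̄ + 3√c̄ = 17.6250 + 3 × √17.6250 = 17.6250 + 3 × 4.1982 = 30.2196

30.220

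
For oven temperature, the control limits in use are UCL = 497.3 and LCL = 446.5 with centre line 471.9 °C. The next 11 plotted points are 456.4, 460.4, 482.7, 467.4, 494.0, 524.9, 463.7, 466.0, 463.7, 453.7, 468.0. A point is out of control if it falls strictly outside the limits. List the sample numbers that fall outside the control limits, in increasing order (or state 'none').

Compare each point to [446.5, 497.3]: sample 6 = 524.9 > UCL.

6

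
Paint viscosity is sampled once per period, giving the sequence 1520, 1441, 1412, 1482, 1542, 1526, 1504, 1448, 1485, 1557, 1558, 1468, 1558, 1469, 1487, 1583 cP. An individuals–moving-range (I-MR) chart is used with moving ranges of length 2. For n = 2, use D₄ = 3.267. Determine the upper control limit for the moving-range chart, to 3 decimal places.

179.685

Moving ranges: 79, 29, 70, 60, 16, 22, 56, 37, 72, 1, 90, 90, 89, 18, 96; M̄R̄ = 825.0000 / 15 = 55.0000
UCL_MR = D₄·M̄R̄ = 3.267 × 55.0000 = 179.6850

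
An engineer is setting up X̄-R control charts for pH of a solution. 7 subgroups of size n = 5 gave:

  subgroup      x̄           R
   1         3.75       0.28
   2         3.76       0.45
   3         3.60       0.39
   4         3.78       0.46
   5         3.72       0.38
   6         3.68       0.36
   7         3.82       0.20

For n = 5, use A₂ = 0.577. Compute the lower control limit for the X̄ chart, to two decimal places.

3.52

X̄̄ = (3.75 + 3.76 + 3.60 + 3.78 + 3.72 + 3.68 + 3.82) / 7 = 26.1100 / 7 = 3.7300
R̄ = (0.28 + 0.45 + 0.39 + 0.46 + 0.38 + 0.36 + 0.20) / 7 = 2.5200 / 7 = 0.3600
LCL = X̄̄ − A₂·R̄ = 3.7300 − 0.577 × 0.3600 = 3.5223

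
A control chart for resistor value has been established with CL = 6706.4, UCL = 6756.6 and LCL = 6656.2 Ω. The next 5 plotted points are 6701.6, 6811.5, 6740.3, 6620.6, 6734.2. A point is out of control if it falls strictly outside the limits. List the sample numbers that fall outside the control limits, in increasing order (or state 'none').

2, 4

Compare each point to [6656.2, 6756.6]: sample 2 = 6811.5 > UCL; sample 4 = 6620.6 < LCL.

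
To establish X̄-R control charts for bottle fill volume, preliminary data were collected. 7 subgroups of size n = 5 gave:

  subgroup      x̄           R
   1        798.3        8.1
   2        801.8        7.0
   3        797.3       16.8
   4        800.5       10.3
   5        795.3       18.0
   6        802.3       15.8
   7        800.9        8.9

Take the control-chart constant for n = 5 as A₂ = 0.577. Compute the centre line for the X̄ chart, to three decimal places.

X̄̄ = (798.3 + 801.8 + 797.3 + 800.5 + 795.3 + 802.3 + 800.9) / 7 = 5596.4000 / 7 = 799.4857
CL = X̄̄ = 799.4857

799.486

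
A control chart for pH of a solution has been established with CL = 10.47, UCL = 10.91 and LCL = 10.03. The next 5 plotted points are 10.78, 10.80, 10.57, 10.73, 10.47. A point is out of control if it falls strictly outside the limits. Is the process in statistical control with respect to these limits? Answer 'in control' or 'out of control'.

All 5 points lie within [10.03, 10.91].

in control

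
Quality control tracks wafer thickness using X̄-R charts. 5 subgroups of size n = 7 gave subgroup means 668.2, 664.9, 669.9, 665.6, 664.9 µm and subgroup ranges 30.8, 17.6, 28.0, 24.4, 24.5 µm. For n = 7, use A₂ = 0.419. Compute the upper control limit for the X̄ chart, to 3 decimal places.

X̄̄ = (668.2 + 664.9 + 669.9 + 665.6 + 664.9) / 5 = 3333.5000 / 5 = 666.7000
R̄ = (30.8 + 17.6 + 28.0 + 24.4 + 24.5) / 5 = 125.3000 / 5 = 25.0600
UCL = X̄̄ + A₂·R̄ = 666.7000 + 0.419 × 25.0600 = 677.2001

677.200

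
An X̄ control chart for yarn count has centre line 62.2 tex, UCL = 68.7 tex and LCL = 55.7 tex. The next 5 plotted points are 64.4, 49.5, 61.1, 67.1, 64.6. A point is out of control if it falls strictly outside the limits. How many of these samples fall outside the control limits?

1

Compare each point to [55.7, 68.7]: sample 2 = 49.5 < LCL.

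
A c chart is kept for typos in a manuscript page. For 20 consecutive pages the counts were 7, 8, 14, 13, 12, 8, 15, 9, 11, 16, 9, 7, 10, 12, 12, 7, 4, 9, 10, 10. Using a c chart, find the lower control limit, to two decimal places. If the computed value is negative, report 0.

0.59

c̄ = (7 + 8 + 14 + 13 + 12 + 8 + 15 + 9 + 11 + 16 + 9 + 7 + 10 + 12 + 12 + 7 + 4 + 9 + 10 + 10) / 20 = 203 / 20 = 10.1500
LCL = c̄ − 3√c̄ = 10.1500 − 3 × 3.1859 = 0.5923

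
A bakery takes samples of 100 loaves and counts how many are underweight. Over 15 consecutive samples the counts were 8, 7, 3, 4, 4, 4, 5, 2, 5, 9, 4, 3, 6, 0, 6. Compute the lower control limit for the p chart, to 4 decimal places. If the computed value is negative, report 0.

0.0000

p̄ = Σdᵢ / (k·n) = 70 / (15 × 100) = 0.04667
LCL = p̄ − 3·√(p̄(1−p̄)/n) = 0.04667 − 3 × 0.02109 = -0.01661 → 0 (negative, so LCL = 0)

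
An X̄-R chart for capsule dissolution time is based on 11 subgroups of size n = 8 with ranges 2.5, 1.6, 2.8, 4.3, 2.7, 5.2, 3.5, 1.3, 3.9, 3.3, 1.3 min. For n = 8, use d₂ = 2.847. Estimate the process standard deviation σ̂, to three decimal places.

1.035

R̄ = (2.5 + 1.6 + 2.8 + 4.3 + 2.7 + 5.2 + 3.5 + 1.3 + 3.9 + 3.3 + 1.3) / 11 = 2.9455
σ̂ = R̄ / d₂ = 2.9455 / 2.847 = 1.0346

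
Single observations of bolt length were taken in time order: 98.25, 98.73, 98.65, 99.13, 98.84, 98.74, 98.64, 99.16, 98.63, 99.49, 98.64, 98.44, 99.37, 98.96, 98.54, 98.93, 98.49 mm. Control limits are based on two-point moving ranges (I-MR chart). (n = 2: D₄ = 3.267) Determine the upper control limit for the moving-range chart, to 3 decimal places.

Moving ranges: 0.48, 0.08, 0.48, 0.29, 0.10, 0.10, 0.52, 0.53, 0.86, 0.85, 0.20, 0.93, 0.41, 0.42, 0.39, 0.44; M̄R̄ = 7.0800 / 16 = 0.4425
UCL_MR = D₄·M̄R̄ = 3.267 × 0.4425 = 1.4456

1.446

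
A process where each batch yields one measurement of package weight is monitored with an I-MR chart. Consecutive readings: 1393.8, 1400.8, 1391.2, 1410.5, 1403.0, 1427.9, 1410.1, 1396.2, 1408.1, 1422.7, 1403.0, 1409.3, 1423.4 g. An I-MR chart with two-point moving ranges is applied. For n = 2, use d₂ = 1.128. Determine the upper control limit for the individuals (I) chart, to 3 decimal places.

1444.616

X̄ = (1393.8 + 1400.8 + 1391.2 + 1410.5 + 1403.0 + 1427.9 + 1410.1 + 1396.2 + 1408.1 + 1422.7 + 1403.0 + 1409.3 + 1423.4) / 13 = 1407.6923
Moving ranges: 7.0, 9.6, 19.3, 7.5, 24.9, 17.8, 13.9, 11.9, 14.6, 19.7, 6.3, 14.1; M̄R̄ = 166.6000 / 12 = 13.8833
UCL = X̄ + 3·M̄R̄/d₂ = 1407.6923 + 3 × 13.8833 / 1.128 = 1444.6161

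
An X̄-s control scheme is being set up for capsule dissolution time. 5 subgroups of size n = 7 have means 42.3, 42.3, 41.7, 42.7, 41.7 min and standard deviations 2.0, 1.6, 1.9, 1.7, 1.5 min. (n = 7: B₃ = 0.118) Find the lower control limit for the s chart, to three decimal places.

s̄ = (2.0 + 1.6 + 1.9 + 1.7 + 1.5) / 5 = 1.7400
LCL_s = B₃·s̄ = 0.118 × 1.7400 = 0.2053

0.205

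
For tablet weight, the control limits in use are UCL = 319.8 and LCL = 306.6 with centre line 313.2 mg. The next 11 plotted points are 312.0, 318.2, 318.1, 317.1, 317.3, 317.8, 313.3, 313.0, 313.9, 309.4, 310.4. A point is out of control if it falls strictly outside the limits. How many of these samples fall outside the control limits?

0

All 11 points lie within [306.6, 319.8].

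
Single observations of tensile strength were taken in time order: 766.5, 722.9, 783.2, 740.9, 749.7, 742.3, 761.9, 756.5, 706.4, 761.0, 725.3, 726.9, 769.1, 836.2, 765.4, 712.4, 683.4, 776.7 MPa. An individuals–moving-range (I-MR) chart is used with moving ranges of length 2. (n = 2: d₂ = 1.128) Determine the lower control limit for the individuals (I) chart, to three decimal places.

X̄ = (766.5 + 722.9 + 783.2 + 740.9 + 749.7 + 742.3 + 761.9 + 756.5 + 706.4 + 761.0 + 725.3 + 726.9 + 769.1 + 836.2 + 765.4 + 712.4 + 683.4 + 776.7) / 18 = 749.2611
Moving ranges: 43.6, 60.3, 42.3, 8.8, 7.4, 19.6, 5.4, 50.1, 54.6, 35.7, 1.6, 42.2, 67.1, 70.8, 53.0, 29.0, 93.3; M̄R̄ = 684.8000 / 17 = 40.2824
LCL = X̄ − 3·M̄R̄/d₂ = 749.2611 − 3 × 40.2824 / 1.128 = 642.1272

642.127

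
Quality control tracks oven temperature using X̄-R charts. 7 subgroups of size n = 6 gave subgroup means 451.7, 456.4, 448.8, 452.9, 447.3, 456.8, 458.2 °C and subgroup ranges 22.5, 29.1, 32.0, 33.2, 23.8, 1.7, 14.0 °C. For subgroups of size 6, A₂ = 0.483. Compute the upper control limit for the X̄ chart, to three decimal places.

463.942

X̄̄ = (451.7 + 456.4 + 448.8 + 452.9 + 447.3 + 456.8 + 458.2) / 7 = 3172.1000 / 7 = 453.1571
R̄ = (22.5 + 29.1 + 32.0 + 33.2 + 23.8 + 1.7 + 14.0) / 7 = 156.3000 / 7 = 22.3286
UCL = X̄̄ + A₂·R̄ = 453.1571 + 0.483 × 22.3286 = 463.9418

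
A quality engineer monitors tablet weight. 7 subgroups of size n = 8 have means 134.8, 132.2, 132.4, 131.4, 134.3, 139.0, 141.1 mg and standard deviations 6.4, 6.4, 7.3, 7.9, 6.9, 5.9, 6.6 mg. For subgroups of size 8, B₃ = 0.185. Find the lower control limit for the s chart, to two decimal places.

s̄ = (6.4 + 6.4 + 7.3 + 7.9 + 6.9 + 5.9 + 6.6) / 7 = 6.7714
LCL_s = B₃·s̄ = 0.185 × 6.7714 = 1.2527

1.25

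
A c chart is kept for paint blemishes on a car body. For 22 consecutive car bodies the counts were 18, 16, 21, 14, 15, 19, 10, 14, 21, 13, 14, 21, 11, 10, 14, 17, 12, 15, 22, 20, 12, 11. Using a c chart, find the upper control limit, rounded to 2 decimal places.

27.25

c̄ = (18 + 16 + 21 + 14 + 15 + 19 + 10 + 14 + 21 + 13 + 14 + 21 + 11 + 10 + 14 + 17 + 12 + 15 + 22 + 20 + 12 + 11) / 22 = 340 / 22 = 15.4545
UCL = c̄ + 3√c̄ = 15.4545 + 3 × √15.4545 = 15.4545 + 3 × 3.9312 = 27.2482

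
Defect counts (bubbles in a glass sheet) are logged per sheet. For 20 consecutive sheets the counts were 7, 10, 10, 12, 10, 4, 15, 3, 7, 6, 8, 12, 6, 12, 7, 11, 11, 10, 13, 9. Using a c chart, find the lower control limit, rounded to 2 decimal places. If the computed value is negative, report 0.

0.08

c̄ = (7 + 10 + 10 + 12 + 10 + 4 + 15 + 3 + 7 + 6 + 8 + 12 + 6 + 12 + 7 + 11 + 11 + 10 + 13 + 9) / 20 = 183 / 20 = 9.1500
LCL = c̄ − 3√c̄ = 9.1500 − 3 × 3.0249 = 0.0753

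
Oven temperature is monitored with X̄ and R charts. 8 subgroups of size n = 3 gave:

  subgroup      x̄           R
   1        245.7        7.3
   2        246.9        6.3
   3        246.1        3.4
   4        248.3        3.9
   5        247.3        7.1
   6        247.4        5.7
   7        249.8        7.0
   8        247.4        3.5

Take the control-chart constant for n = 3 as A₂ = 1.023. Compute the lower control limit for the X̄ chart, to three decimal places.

241.710

X̄̄ = (245.7 + 246.9 + 246.1 + 248.3 + 247.3 + 247.4 + 249.8 + 247.4) / 8 = 1978.9000 / 8 = 247.3625
R̄ = (7.3 + 6.3 + 3.4 + 3.9 + 7.1 + 5.7 + 7.0 + 3.5) / 8 = 44.2000 / 8 = 5.5250
LCL = X̄̄ − A₂·R̄ = 247.3625 − 1.023 × 5.5250 = 241.7104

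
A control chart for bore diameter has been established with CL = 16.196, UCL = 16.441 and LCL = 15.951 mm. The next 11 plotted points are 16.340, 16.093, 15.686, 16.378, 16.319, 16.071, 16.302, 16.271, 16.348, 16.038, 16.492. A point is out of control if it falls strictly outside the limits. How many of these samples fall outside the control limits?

Compare each point to [15.951, 16.441]: sample 3 = 15.686 < LCL; sample 11 = 16.492 > UCL.

2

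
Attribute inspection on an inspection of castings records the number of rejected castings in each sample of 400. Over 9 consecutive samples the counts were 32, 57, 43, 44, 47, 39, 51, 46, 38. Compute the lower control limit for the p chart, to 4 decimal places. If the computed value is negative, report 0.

0.0633

p̄ = Σdᵢ / (k·n) = 397 / (9 × 400) = 0.11028
LCL = p̄ − 3·√(p̄(1−p̄)/n) = 0.11028 − 3 × 0.01566 = 0.06329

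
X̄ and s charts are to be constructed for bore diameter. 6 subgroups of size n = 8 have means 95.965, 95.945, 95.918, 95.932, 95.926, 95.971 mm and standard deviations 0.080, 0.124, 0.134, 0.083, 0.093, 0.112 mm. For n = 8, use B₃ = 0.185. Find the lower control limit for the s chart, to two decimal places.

0.02

s̄ = (0.080 + 0.124 + 0.134 + 0.083 + 0.093 + 0.112) / 6 = 0.1043
LCL_s = B₃·s̄ = 0.185 × 0.1043 = 0.0193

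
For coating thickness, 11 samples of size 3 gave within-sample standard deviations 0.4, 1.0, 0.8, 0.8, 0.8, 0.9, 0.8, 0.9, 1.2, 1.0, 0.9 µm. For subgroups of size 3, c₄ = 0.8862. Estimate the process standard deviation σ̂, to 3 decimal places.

0.975

s̄ = (0.4 + 1.0 + 0.8 + 0.8 + 0.8 + 0.9 + 0.8 + 0.9 + 1.2 + 1.0 + 0.9) / 11 = 0.8636
σ̂ = s̄ / c₄ = 0.8636 / 0.8862 = 0.9745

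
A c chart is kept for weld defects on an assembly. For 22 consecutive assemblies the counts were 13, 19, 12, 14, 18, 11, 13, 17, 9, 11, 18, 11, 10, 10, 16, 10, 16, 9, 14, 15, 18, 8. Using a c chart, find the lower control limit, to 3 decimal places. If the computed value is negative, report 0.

c̄ = (13 + 19 + 12 + 14 + 18 + 11 + 13 + 17 + 9 + 11 + 18 + 11 + 10 + 10 + 16 + 10 + 16 + 9 + 14 + 15 + 18 + 8) / 22 = 292 / 22 = 13.2727
LCL = c̄ − 3√c̄ = 13.2727 − 3 × 3.6432 = 2.3432

2.343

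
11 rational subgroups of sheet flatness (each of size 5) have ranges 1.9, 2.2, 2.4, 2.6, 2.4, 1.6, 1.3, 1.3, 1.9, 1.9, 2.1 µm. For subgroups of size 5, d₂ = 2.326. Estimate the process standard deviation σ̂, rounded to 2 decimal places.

R̄ = (1.9 + 2.2 + 2.4 + 2.6 + 2.4 + 1.6 + 1.3 + 1.3 + 1.9 + 1.9 + 2.1) / 11 = 1.9636
σ̂ = R̄ / d₂ = 1.9636 / 2.326 = 0.8442

0.84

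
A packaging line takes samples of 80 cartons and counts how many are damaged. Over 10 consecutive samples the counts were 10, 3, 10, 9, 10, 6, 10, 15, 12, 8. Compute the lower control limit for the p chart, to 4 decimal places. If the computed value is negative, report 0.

p̄ = Σdᵢ / (k·n) = 93 / (10 × 80) = 0.11625
LCL = p̄ − 3·√(p̄(1−p̄)/n) = 0.11625 − 3 × 0.03584 = 0.00874

0.0087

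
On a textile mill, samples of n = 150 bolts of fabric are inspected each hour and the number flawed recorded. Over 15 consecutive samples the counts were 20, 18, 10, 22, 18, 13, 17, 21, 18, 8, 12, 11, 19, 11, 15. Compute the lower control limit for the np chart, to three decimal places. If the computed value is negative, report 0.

4.339

p̄ = Σdᵢ / (k·n) = 233 / (15 × 150) = 0.10356
LCL = np̄ − 3·√(np̄(1−p̄)) = 15.5333 − 3 × 3.7316 = 4.3386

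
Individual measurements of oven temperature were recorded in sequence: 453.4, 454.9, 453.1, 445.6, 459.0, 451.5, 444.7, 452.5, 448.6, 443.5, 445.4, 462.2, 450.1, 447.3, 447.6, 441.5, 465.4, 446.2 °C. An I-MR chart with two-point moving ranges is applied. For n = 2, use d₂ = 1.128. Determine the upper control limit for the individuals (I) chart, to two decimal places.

X̄ = (453.4 + 454.9 + 453.1 + 445.6 + 459.0 + 451.5 + 444.7 + 452.5 + 448.6 + 443.5 + 445.4 + 462.2 + 450.1 + 447.3 + 447.6 + 441.5 + 465.4 + 446.2) / 18 = 450.6944
Moving ranges: 1.5, 1.8, 7.5, 13.4, 7.5, 6.8, 7.8, 3.9, 5.1, 1.9, 16.8, 12.1, 2.8, 0.3, 6.1, 23.9, 19.2; M̄R̄ = 138.4000 / 17 = 8.1412
UCL = X̄ + 3·M̄R̄/d₂ = 450.6944 + 3 × 8.1412 / 1.128 = 472.3465

472.35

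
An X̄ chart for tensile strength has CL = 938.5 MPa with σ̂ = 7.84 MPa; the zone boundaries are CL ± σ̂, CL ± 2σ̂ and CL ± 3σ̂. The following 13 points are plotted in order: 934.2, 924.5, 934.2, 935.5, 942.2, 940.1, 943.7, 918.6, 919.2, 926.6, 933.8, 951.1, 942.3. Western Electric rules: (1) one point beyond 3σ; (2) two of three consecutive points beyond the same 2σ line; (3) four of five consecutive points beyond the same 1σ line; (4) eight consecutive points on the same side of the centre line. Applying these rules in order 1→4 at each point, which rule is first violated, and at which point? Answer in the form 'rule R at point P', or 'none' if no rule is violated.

Zone of each point (C = within 1σ̂, B = 1σ̂–2σ̂, A = 2σ̂–3σ̂, * = beyond 3σ̂; sign = side of CL): 1:-C, 2:-B, 3:-C, 4:-C, 5:+C, 6:+C, 7:+C, 8:-A, 9:-A, 10:-B, 11:-C, 12:+B, 13:+C
Rule 2 (two of three consecutive points beyond the same 2σ limit) is satisfied at point 9.

rule 2 at point 9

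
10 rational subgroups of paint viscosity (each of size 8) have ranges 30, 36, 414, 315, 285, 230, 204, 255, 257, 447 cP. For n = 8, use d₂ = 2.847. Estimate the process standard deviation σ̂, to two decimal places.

R̄ = (30 + 36 + 414 + 315 + 285 + 230 + 204 + 255 + 257 + 447) / 10 = 247.3000
σ̂ = R̄ / d₂ = 247.3000 / 2.847 = 86.8634

86.86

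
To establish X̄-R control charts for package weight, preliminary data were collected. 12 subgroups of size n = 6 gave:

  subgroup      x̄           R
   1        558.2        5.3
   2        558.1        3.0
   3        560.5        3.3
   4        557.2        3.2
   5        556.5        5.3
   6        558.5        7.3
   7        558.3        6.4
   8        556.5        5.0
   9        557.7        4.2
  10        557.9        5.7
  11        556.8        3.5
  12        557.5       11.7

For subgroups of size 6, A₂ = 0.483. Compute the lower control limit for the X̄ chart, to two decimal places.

X̄̄ = (558.2 + 558.1 + 560.5 + 557.2 + 556.5 + 558.5 + 558.3 + 556.5 + 557.7 + 557.9 + 556.8 + 557.5) / 12 = 6693.7000 / 12 = 557.8083
R̄ = (5.3 + 3.0 + 3.3 + 3.2 + 5.3 + 7.3 + 6.4 + 5.0 + 4.2 + 5.7 + 3.5 + 11.7) / 12 = 63.9000 / 12 = 5.3250
LCL = X̄̄ − A₂·R̄ = 557.8083 − 0.483 × 5.3250 = 555.2364

555.24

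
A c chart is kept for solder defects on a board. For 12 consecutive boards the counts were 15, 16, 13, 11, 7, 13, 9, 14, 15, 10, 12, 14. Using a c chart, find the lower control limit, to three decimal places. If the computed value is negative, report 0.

c̄ = (15 + 16 + 13 + 11 + 7 + 13 + 9 + 14 + 15 + 10 + 12 + 14) / 12 = 149 / 12 = 12.4167
LCL = c̄ − 3√c̄ = 12.4167 − 3 × 3.5237 = 1.8455

1.845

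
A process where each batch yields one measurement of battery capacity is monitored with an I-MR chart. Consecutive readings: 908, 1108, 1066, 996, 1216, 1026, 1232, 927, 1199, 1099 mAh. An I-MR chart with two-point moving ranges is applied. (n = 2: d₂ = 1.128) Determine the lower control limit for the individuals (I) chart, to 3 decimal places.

X̄ = (908 + 1108 + 1066 + 996 + 1216 + 1026 + 1232 + 927 + 1199 + 1099) / 10 = 1077.7000
Moving ranges: 200, 42, 70, 220, 190, 206, 305, 272, 100; M̄R̄ = 1605.0000 / 9 = 178.3333
LCL = X̄ − 3·M̄R̄/d₂ = 1077.7000 − 3 × 178.3333 / 1.128 = 603.4092

603.409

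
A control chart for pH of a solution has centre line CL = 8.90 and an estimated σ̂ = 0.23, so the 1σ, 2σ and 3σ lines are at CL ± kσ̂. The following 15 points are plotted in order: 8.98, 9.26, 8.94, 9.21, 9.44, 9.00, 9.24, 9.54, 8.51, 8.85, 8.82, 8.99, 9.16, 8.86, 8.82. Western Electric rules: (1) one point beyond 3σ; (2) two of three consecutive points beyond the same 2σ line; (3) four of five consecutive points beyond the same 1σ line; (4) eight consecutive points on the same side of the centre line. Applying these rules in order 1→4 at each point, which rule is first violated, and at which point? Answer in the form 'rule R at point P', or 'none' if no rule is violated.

Zone of each point (C = within 1σ̂, B = 1σ̂–2σ̂, A = 2σ̂–3σ̂, * = beyond 3σ̂; sign = side of CL): 1:+C, 2:+B, 3:+C, 4:+B, 5:+A, 6:+C, 7:+B, 8:+A, 9:-B, 10:-C, 11:-C, 12:+C, 13:+B, 14:-C, 15:-C
Rule 3 (four of five consecutive points beyond the same 1σ limit) is satisfied at point 8.

rule 3 at point 8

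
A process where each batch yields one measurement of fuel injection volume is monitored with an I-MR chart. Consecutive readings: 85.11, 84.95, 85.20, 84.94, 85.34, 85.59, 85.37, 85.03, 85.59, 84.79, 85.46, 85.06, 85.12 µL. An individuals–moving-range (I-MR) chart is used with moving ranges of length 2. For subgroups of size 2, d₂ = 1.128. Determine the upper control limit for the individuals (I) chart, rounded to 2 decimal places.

X̄ = (85.11 + 84.95 + 85.20 + 84.94 + 85.34 + 85.59 + 85.37 + 85.03 + 85.59 + 84.79 + 85.46 + 85.06 + 85.12) / 13 = 85.1962
Moving ranges: 0.16, 0.25, 0.26, 0.40, 0.25, 0.22, 0.34, 0.56, 0.80, 0.67, 0.40, 0.06; M̄R̄ = 4.3700 / 12 = 0.3642
UCL = X̄ + 3·M̄R̄/d₂ = 85.1962 + 3 × 0.3642 / 1.128 = 86.1647

86.16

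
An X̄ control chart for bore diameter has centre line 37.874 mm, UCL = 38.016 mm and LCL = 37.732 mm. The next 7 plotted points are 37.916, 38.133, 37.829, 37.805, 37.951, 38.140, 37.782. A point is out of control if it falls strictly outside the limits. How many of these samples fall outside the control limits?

Compare each point to [37.732, 38.016]: sample 2 = 38.133 > UCL; sample 6 = 38.140 > UCL.

2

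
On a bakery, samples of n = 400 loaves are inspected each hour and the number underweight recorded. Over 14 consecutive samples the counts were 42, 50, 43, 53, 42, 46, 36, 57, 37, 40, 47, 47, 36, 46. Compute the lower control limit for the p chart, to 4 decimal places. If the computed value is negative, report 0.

0.0639

p̄ = Σdᵢ / (k·n) = 622 / (14 × 400) = 0.11107
LCL = p̄ − 3·√(p̄(1−p̄)/n) = 0.11107 − 3 × 0.01571 = 0.06394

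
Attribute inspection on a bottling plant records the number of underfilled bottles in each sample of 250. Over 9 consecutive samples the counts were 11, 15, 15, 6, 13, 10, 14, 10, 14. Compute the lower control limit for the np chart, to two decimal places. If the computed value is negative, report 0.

1.86

p̄ = Σdᵢ / (k·n) = 108 / (9 × 250) = 0.04800
LCL = np̄ − 3·√(np̄(1−p̄)) = 12.0000 − 3 × 3.3799 = 1.8602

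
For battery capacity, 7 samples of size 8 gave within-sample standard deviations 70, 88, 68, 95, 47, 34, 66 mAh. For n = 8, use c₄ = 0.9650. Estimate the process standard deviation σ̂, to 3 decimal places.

s̄ = (70 + 88 + 68 + 95 + 47 + 34 + 66) / 7 = 66.8571
σ̂ = s̄ / c₄ = 66.8571 / 0.9650 = 69.2820

69.282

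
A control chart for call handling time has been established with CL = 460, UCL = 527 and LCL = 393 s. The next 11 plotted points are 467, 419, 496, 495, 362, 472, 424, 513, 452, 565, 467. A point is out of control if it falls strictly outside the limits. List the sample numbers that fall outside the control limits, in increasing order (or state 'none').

Compare each point to [393, 527]: sample 5 = 362 < LCL; sample 10 = 565 > UCL.

5, 10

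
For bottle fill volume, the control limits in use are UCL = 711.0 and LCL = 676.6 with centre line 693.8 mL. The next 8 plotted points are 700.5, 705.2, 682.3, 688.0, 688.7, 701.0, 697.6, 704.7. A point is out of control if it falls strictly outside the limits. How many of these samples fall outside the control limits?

0

All 8 points lie within [676.6, 711.0].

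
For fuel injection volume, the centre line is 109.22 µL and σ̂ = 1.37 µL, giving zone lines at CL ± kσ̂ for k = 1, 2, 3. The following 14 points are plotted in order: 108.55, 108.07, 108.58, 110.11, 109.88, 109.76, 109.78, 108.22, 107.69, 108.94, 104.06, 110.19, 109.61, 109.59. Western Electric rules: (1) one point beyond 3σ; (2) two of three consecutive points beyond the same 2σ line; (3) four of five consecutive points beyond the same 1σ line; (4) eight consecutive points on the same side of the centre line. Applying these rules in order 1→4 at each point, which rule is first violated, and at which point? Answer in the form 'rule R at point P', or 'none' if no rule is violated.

Zone of each point (C = within 1σ̂, B = 1σ̂–2σ̂, A = 2σ̂–3σ̂, * = beyond 3σ̂; sign = side of CL): 1:-C, 2:-C, 3:-C, 4:+C, 5:+C, 6:+C, 7:+C, 8:-C, 9:-B, 10:-C, 11:-*, 12:+C, 13:+C, 14:+C
Rule 1 (one point beyond the 3σ limits) is satisfied at point 11.

rule 1 at point 11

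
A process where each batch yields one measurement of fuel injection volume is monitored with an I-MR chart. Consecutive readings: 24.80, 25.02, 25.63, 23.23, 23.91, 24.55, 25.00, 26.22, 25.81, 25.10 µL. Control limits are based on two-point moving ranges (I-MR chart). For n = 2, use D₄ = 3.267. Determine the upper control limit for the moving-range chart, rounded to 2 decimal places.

Moving ranges: 0.22, 0.61, 2.40, 0.68, 0.64, 0.45, 1.22, 0.41, 0.71; M̄R̄ = 7.3400 / 9 = 0.8156
UCL_MR = D₄·M̄R̄ = 3.267 × 0.8156 = 2.6644

2.66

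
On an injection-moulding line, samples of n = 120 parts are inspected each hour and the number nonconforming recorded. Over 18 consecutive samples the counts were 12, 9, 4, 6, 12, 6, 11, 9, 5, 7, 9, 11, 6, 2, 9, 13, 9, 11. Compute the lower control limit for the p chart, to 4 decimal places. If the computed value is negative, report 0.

p̄ = Σdᵢ / (k·n) = 151 / (18 × 120) = 0.06991
LCL = p̄ − 3·√(p̄(1−p̄)/n) = 0.06991 − 3 × 0.02328 = 0.00008

0.0001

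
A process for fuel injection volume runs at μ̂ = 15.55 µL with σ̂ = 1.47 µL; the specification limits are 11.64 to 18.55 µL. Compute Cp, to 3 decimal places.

Cp = (USL − LSL) / (6σ̂) = (18.55 − 11.64) / (6 × 1.47) = 6.9100 / 8.8200 = 0.7834

0.783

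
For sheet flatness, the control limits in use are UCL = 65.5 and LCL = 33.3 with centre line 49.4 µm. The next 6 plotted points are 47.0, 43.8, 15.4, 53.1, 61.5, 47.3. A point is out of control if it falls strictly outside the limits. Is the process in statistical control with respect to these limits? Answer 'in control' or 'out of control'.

out of control

Compare each point to [33.3, 65.5]: sample 3 = 15.4 < LCL.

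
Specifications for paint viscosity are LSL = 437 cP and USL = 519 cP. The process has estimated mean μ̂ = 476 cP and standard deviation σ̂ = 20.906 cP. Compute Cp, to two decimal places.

0.65

Cp = (USL − LSL) / (6σ̂) = (519 − 437) / (6 × 20.906) = 82.0000 / 125.4360 = 0.6537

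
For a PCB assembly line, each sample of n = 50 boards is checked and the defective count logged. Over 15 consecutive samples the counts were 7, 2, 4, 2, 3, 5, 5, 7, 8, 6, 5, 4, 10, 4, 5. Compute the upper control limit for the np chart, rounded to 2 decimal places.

p̄ = Σdᵢ / (k·n) = 77 / (15 × 50) = 0.10267
UCL = np̄ + 3·√(np̄(1−p̄)) = 5.1333 + 3 × √(5.1333×0.89733) = 5.1333 + 3 × 2.1462 = 11.5720

11.57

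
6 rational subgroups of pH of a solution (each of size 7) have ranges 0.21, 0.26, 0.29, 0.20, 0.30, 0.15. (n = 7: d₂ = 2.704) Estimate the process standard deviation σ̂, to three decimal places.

0.087

R̄ = (0.21 + 0.26 + 0.29 + 0.20 + 0.30 + 0.15) / 6 = 0.2350
σ̂ = R̄ / d₂ = 0.2350 / 2.704 = 0.0869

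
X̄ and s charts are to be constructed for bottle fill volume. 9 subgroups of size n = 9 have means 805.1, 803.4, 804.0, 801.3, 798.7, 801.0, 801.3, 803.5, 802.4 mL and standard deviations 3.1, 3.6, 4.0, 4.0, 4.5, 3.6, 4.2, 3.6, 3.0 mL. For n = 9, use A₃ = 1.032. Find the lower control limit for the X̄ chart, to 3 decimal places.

798.447

X̄̄ = (805.1 + 803.4 + 804.0 + 801.3 + 798.7 + 801.0 + 801.3 + 803.5 + 802.4) / 9 = 802.3000
s̄ = (3.1 + 3.6 + 4.0 + 4.0 + 4.5 + 3.6 + 4.2 + 3.6 + 3.0) / 9 = 3.7333
LCL = X̄̄ − A₃·s̄ = 802.3000 − 1.032 × 3.7333 = 798.4472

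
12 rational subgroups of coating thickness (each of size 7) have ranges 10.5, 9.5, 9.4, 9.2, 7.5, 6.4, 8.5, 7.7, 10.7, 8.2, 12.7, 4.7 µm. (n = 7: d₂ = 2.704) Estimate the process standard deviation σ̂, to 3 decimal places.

R̄ = (10.5 + 9.5 + 9.4 + 9.2 + 7.5 + 6.4 + 8.5 + 7.7 + 10.7 + 8.2 + 12.7 + 4.7) / 12 = 8.7500
σ̂ = R̄ / d₂ = 8.7500 / 2.704 = 3.2359

3.236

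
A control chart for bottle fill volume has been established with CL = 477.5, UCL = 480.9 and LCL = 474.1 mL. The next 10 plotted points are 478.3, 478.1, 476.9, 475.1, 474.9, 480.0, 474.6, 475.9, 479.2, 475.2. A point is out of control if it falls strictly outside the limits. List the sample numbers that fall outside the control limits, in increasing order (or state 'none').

All 10 points lie within [474.1, 480.9].

none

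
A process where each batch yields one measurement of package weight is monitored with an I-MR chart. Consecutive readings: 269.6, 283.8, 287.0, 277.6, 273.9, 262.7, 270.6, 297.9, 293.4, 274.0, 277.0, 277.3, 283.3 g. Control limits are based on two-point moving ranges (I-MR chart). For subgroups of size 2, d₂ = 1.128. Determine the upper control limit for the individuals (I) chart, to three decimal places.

303.486

X̄ = (269.6 + 283.8 + 287.0 + 277.6 + 273.9 + 262.7 + 270.6 + 297.9 + 293.4 + 274.0 + 277.0 + 277.3 + 283.3) / 13 = 279.0846
Moving ranges: 14.2, 3.2, 9.4, 3.7, 11.2, 7.9, 27.3, 4.5, 19.4, 3.0, 0.3, 6.0; M̄R̄ = 110.1000 / 12 = 9.1750
UCL = X̄ + 3·M̄R̄/d₂ = 279.0846 + 3 × 9.1750 / 1.128 = 303.4862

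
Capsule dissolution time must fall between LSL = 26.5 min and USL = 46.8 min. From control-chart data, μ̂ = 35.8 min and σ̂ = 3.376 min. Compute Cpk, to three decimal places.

0.918

Cpu = (USL − μ̂) / (3σ̂) = (46.8 − 35.8) / (3 × 3.376) = 1.0861; Cpl = (μ̂ − LSL) / (3σ̂) = (35.8 − 26.5) / (3 × 3.376) = 0.9182; Cpk = min(Cpu, Cpl) = 0.9182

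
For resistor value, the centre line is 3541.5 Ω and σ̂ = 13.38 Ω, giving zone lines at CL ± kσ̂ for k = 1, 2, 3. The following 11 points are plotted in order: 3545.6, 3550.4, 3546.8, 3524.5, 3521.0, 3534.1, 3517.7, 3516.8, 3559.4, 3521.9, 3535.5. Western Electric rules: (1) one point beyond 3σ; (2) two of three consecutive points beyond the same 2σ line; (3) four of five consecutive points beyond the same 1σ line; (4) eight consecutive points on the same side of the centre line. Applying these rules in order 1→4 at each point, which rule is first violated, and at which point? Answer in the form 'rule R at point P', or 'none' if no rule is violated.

rule 3 at point 8

Zone of each point (C = within 1σ̂, B = 1σ̂–2σ̂, A = 2σ̂–3σ̂, * = beyond 3σ̂; sign = side of CL): 1:+C, 2:+C, 3:+C, 4:-B, 5:-B, 6:-C, 7:-B, 8:-B, 9:+B, 10:-B, 11:-C
Rule 3 (four of five consecutive points beyond the same 1σ limit) is satisfied at point 8.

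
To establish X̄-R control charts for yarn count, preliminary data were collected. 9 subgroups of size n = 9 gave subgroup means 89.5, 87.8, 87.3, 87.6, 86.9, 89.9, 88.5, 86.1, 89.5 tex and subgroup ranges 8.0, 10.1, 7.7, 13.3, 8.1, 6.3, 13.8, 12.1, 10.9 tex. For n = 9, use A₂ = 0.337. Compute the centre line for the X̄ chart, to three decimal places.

88.122

X̄̄ = (89.5 + 87.8 + 87.3 + 87.6 + 86.9 + 89.9 + 88.5 + 86.1 + 89.5) / 9 = 793.1000 / 9 = 88.1222
CL = X̄̄ = 88.1222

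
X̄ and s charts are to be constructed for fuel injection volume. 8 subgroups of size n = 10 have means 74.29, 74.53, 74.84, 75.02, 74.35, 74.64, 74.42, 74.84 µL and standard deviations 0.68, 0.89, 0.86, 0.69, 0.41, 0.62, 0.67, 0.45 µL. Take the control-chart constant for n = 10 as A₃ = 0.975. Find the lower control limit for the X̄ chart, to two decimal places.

X̄̄ = (74.29 + 74.53 + 74.84 + 75.02 + 74.35 + 74.64 + 74.42 + 74.84) / 8 = 74.6163
s̄ = (0.68 + 0.89 + 0.86 + 0.69 + 0.41 + 0.62 + 0.67 + 0.45) / 8 = 0.6587
LCL = X̄̄ − A₃·s̄ = 74.6163 − 0.975 × 0.6587 = 73.9740

73.97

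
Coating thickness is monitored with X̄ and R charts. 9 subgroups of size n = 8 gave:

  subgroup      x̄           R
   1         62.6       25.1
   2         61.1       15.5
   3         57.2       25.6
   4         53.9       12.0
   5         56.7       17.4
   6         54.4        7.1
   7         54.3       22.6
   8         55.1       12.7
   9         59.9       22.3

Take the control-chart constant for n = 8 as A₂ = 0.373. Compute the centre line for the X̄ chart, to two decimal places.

X̄̄ = (62.6 + 61.1 + 57.2 + 53.9 + 56.7 + 54.4 + 54.3 + 55.1 + 59.9) / 9 = 515.2000 / 9 = 57.2444
CL = X̄̄ = 57.2444

57.24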